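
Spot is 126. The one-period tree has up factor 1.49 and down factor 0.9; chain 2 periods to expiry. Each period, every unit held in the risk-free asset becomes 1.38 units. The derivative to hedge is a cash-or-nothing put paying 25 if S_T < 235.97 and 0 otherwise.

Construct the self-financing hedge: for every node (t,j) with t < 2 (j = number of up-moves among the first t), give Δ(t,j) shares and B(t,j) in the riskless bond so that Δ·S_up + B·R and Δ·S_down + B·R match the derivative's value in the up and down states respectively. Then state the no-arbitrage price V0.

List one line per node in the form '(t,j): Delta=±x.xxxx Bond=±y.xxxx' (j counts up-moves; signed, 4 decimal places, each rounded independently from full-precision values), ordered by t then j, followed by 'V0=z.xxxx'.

Risk-neutral probability p* = (R−d)/(u−d) = (1.38−0.9)/(1.49−0.9) = 0.8136.
Terminal values V(2,·): V(2,0)=25.0000, V(2,1)=25.0000, V(2,2)=0.0000
Node (1,0) S=113.4000: V=(p*·25.0000+(1−p*)·25.0000)/1.38=18.1159; Δ=(25.0000−25.0000)/(168.9660−102.0600)=0.0000; B=V−Δ·S=18.1159
Node (1,1) S=187.7400: V=(p*·0.0000+(1−p*)·25.0000)/1.38=3.3775; Δ=(0.0000−25.0000)/(279.7326−168.9660)=-0.2257; B=V−Δ·S=45.7504
Node (0,0) S=126.0000: V=(p*·3.3775+(1−p*)·18.1159)/1.38=4.4387; Δ=(3.3775−18.1159)/(187.7400−113.4000)=-0.1983; B=V−Δ·S=29.4190
Self-financing check: at every node Δ·S+B equals the discounted successor values.

(0,0): Delta=-0.1983 Bond=29.4190
(1,0): Delta=0.0000 Bond=18.1159
(1,1): Delta=-0.2257 Bond=45.7504
V0=4.4387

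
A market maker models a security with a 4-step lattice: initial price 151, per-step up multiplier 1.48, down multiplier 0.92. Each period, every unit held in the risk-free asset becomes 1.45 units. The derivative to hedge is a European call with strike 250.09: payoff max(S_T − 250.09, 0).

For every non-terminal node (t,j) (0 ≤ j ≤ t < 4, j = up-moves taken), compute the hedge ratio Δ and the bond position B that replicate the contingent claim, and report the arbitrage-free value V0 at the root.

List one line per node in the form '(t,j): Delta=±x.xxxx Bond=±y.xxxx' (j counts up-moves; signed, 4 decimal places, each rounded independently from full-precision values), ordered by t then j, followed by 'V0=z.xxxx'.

Risk-neutral probability p* = (R−d)/(u−d) = (1.45−0.92)/(1.48−0.92) = 0.9464.
At expiry t=4: V(4,0)=0.0000, V(4,1)=0.0000, V(4,2)=29.8571, V(4,3)=200.2597, V(4,4)=474.3857
Node (3,0) S=117.5819: V=(p*·0.0000+(1−p*)·0.0000)/1.45=0.0000; Δ=(0.0000−0.0000)/(174.0212−108.1753)=0.0000; B=V−Δ·S=0.0000
Node (3,1) S=189.1535: V=(p*·29.8571+(1−p*)·0.0000)/1.45=19.4880; Δ=(29.8571−0.0000)/(279.9471−174.0212)=0.2819; B=V−Δ·S=-33.8283
Node (3,2) S=304.2904: V=(p*·200.2597+(1−p*)·29.8571)/1.45=131.8145; Δ=(200.2597−29.8571)/(450.3497−279.9471)=1.0000; B=V−Δ·S=-172.4759
Node (3,3) S=489.5106: V=(p*·474.3857+(1−p*)·200.2597)/1.45=317.0347; Δ=(474.3857−200.2597)/(724.4757−450.3497)=1.0000; B=V−Δ·S=-172.4759
Node (2,0) S=127.8064: V=(p*·19.4880+(1−p*)·0.0000)/1.45=12.7200; Δ=(19.4880−0.0000)/(189.1535−117.5819)=0.2723; B=V−Δ·S=-22.0800
Node (2,1) S=205.6016: V=(p*·131.8145+(1−p*)·19.4880)/1.45=86.7566; Δ=(131.8145−19.4880)/(304.2904−189.1535)=0.9756; B=V−Δ·S=-113.8264
Node (2,2) S=330.7504: V=(p*·317.0347+(1−p*)·131.8145)/1.45=211.8015; Δ=(317.0347−131.8145)/(489.5106−304.2904)=1.0000; B=V−Δ·S=-118.9489
Node (1,0) S=138.9200: V=(p*·86.7566+(1−p*)·12.7200)/1.45=57.0968; Δ=(86.7566−12.7200)/(205.6016−127.8064)=0.9517; B=V−Δ·S=-75.1113
Node (1,1) S=223.4800: V=(p*·211.8015+(1−p*)·86.7566)/1.45=141.4501; Δ=(211.8015−86.7566)/(330.7504−205.6016)=0.9992; B=V−Δ·S=-81.8445
Node (0,0) S=151.0000: V=(p*·141.4501+(1−p*)·57.0968)/1.45=94.4353; Δ=(141.4501−57.0968)/(223.4800−138.9200)=0.9976; B=V−Δ·S=-56.1957
Check: Δ(0,0)·S0 + B(0,0) = 94.4353 = V0.

(0,0): Delta=0.9976 Bond=-56.1957
(1,0): Delta=0.9517 Bond=-75.1113
(1,1): Delta=0.9992 Bond=-81.8445
(2,0): Delta=0.2723 Bond=-22.0800
(2,1): Delta=0.9756 Bond=-113.8264
(2,2): Delta=1.0000 Bond=-118.9489
(3,0): Delta=0.0000 Bond=0.0000
(3,1): Delta=0.2819 Bond=-33.8283
(3,2): Delta=1.0000 Bond=-172.4759
(3,3): Delta=1.0000 Bond=-172.4759
V0=94.4353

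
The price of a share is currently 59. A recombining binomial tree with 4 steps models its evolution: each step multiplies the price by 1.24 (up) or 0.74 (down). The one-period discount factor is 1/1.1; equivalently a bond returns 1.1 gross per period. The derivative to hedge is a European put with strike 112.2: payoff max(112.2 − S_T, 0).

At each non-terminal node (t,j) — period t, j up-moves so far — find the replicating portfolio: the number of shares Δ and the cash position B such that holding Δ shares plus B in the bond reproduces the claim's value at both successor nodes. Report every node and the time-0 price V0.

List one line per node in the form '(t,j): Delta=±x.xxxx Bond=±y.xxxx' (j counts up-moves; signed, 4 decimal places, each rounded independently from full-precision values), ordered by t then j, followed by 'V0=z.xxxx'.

Risk-neutral probability p* = (R−d)/(u−d) = (1.1−0.74)/(1.24−0.74) = 0.7200.
Terminal payoffs: V(4,0)=94.5079, V(4,1)=82.5538, V(4,2)=62.5226, V(4,3)=28.9568, V(4,4)=0.0000
Node (3,0) S=23.9082: V=(p*·82.5538+(1−p*)·94.5079)/1.1=78.0918; Δ=(82.5538−94.5079)/(29.6462−17.6921)=-1.0000; B=V−Δ·S=102.0000
Node (3,1) S=40.0624: V=(p*·62.5226+(1−p*)·82.5538)/1.1=61.9376; Δ=(62.5226−82.5538)/(49.6774−29.6462)=-1.0000; B=V−Δ·S=102.0000
Node (3,2) S=67.1316: V=(p*·28.9568+(1−p*)·62.5226)/1.1=34.8684; Δ=(28.9568−62.5226)/(83.2432−49.6774)=-1.0000; B=V−Δ·S=102.0000
Node (3,3) S=112.4908: V=(p*·0.0000+(1−p*)·28.9568)/1.1=7.3708; Δ=(0.0000−28.9568)/(139.4886−83.2432)=-0.5148; B=V−Δ·S=65.2844
Node (2,0) S=32.3084: V=(p*·61.9376+(1−p*)·78.0918)/1.1=60.4189; Δ=(61.9376−78.0918)/(40.0624−23.9082)=-1.0000; B=V−Δ·S=92.7273
Node (2,1) S=54.1384: V=(p*·34.8684+(1−p*)·61.9376)/1.1=38.5889; Δ=(34.8684−61.9376)/(67.1316−40.0624)=-1.0000; B=V−Δ·S=92.7273
Node (2,2) S=90.7184: V=(p*·7.3708+(1−p*)·34.8684)/1.1=13.7001; Δ=(7.3708−34.8684)/(112.4908−67.1316)=-0.6062; B=V−Δ·S=68.6953
Node (1,0) S=43.6600: V=(p*·38.5889+(1−p*)·60.4189)/1.1=40.6375; Δ=(38.5889−60.4189)/(54.1384−32.3084)=-1.0000; B=V−Δ·S=84.2975
Node (1,1) S=73.1600: V=(p*·13.7001+(1−p*)·38.5889)/1.1=18.7900; Δ=(13.7001−38.5889)/(90.7184−54.1384)=-0.6804; B=V−Δ·S=68.5675
Node (0,0) S=59.0000: V=(p*·18.7900+(1−p*)·40.6375)/1.1=22.6430; Δ=(18.7900−40.6375)/(73.1600−43.6600)=-0.7406; B=V−Δ·S=66.3381
Each (Δ,B) replicates both successor values, so the strategy is self-financing and V0 is arbitrage-free.

(0,0): Delta=-0.7406 Bond=66.3381
(1,0): Delta=-1.0000 Bond=84.2975
(1,1): Delta=-0.6804 Bond=68.5675
(2,0): Delta=-1.0000 Bond=92.7273
(2,1): Delta=-1.0000 Bond=92.7273
(2,2): Delta=-0.6062 Bond=68.6953
(3,0): Delta=-1.0000 Bond=102.0000
(3,1): Delta=-1.0000 Bond=102.0000
(3,2): Delta=-1.0000 Bond=102.0000
(3,3): Delta=-0.5148 Bond=65.2844
V0=22.6430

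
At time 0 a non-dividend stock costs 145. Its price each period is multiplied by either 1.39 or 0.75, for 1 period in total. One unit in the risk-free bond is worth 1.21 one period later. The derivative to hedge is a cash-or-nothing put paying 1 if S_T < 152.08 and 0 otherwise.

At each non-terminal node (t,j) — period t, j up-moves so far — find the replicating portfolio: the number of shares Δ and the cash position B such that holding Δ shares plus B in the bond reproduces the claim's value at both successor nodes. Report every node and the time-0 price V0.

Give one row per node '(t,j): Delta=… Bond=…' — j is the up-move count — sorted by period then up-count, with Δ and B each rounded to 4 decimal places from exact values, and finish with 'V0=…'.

(0,0): Delta=-0.0108 Bond=1.7949
V0=0.2324

No-arbitrage ⇒ martingale measure with p* = (R−d)/(u−d) = 0.7188.
At expiry t=1: V(1,0)=1.0000, V(1,1)=0.0000
(0,0): S=145.0000. Δ = (V_up−V_dn)/(S_up−S_dn) = (0.0000−1.0000)/(201.5500−108.7500) = -0.0108. V = [p*·0.0000 + (1−p*)·1.0000]/1.21 = 0.2324. B = V − Δ·S = 1.7949.
Self-financing check: at every node Δ·S+B equals the discounted successor values.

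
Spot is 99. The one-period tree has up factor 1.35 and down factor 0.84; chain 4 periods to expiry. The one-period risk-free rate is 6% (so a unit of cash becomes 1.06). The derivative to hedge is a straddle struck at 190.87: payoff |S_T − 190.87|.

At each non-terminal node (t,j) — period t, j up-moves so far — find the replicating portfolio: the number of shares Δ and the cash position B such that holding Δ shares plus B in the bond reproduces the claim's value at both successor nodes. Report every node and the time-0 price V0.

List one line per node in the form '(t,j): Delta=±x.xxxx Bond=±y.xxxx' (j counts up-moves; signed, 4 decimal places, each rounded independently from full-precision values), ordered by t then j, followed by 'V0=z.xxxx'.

Risk-neutral probability p* = (R−d)/(u−d) = (1.06−0.84)/(1.35−0.84) = 0.4314.
Terminal payoffs: V(4,0)=141.5807, V(4,1)=111.6551, V(4,2)=63.5604, V(4,3)=13.7348, V(4,4)=137.9591
  t=3,j=0: stock 58.6777 → up 79.2149 (V=111.6551), down 49.2893 (V=141.5807). Price 121.3883; hedge Δ=-1.0000, bond B=180.0660.
  t=3,j=1: stock 94.3034 → up 127.3096 (V=63.5604), down 79.2149 (V=111.6551). Price 85.7626; hedge Δ=-1.0000, bond B=180.0660.
  t=3,j=2: stock 151.5591 → up 204.6048 (V=13.7348), down 127.3096 (V=63.5604). Price 39.6858; hedge Δ=-0.6446, bond B=137.3830.
  t=3,j=3: stock 243.5771 → up 328.8291 (V=137.9591), down 204.6048 (V=13.7348). Price 63.5111; hedge Δ=1.0000, bond B=-180.0660.
  t=2,j=0: stock 69.8544 → up 94.3034 (V=85.7626), down 58.6777 (V=121.3883). Price 100.0192; hedge Δ=-1.0000, bond B=169.8736.
  t=2,j=1: stock 112.2660 → up 151.5591 (V=39.6858), down 94.3034 (V=85.7626). Price 62.1569; hedge Δ=-0.8048, bond B=152.5035.
  t=2,j=2: stock 180.4275 → up 243.5771 (V=63.5111), down 151.5591 (V=39.6858). Price 47.1353; hedge Δ=0.2589, bond B=0.4191.
  t=1,j=0: stock 83.1600 → up 112.2660 (V=62.1569), down 69.8544 (V=100.0192). Price 78.9495; hedge Δ=-0.8927, bond B=153.1893.
  t=1,j=1: stock 133.6500 → up 180.4275 (V=47.1353), down 112.2660 (V=62.1569). Price 52.5255; hedge Δ=-0.2204, bond B=81.9797.
  t=0,j=0: stock 99.0000 → up 133.6500 (V=52.5255), down 83.1600 (V=78.9495). Price 63.7273; hedge Δ=-0.5234, bond B=115.5391.
Self-financing check: at every node Δ·S+B equals the discounted successor values.

(0,0): Delta=-0.5234 Bond=115.5391
(1,0): Delta=-0.8927 Bond=153.1893
(1,1): Delta=-0.2204 Bond=81.9797
(2,0): Delta=-1.0000 Bond=169.8736
(2,1): Delta=-0.8048 Bond=152.5035
(2,2): Delta=0.2589 Bond=0.4191
(3,0): Delta=-1.0000 Bond=180.0660
(3,1): Delta=-1.0000 Bond=180.0660
(3,2): Delta=-0.6446 Bond=137.3830
(3,3): Delta=1.0000 Bond=-180.0660
V0=63.7273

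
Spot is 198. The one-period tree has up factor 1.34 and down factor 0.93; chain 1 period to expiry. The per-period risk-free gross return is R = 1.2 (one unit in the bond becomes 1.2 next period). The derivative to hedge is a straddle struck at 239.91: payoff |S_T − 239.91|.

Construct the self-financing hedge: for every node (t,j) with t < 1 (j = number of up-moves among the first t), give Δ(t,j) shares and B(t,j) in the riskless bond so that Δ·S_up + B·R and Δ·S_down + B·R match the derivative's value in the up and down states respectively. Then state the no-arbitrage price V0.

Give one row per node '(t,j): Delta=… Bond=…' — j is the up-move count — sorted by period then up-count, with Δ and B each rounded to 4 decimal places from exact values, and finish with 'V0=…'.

Since d<R<u, set p* = (R−d)/(u−d) = 0.6585; price each node as the discounted p*-expectation of its children.
Terminal payoffs: V(1,0)=55.7700, V(1,1)=25.4100
Node (0,0) S=198.0000: V=(p*·25.4100+(1−p*)·55.7700)/1.2=29.8140; Δ=(25.4100−55.7700)/(265.3200−184.1400)=-0.3740; B=V−Δ·S=103.8628
Self-financing check: at every node Δ·S+B equals the discounted successor values.

(0,0): Delta=-0.3740 Bond=103.8628
V0=29.8140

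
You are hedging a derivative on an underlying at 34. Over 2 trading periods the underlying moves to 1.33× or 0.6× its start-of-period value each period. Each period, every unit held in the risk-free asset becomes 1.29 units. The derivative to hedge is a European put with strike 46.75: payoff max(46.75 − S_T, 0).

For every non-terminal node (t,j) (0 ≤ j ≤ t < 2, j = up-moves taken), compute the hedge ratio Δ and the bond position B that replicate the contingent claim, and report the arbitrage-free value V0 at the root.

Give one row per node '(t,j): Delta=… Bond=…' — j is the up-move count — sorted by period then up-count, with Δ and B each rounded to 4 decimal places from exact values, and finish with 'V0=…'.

(0,0): Delta=-0.6046 Bond=21.8410
(1,0): Delta=-1.0000 Bond=36.2403
(1,1): Delta=-0.5943 Bond=27.7073
V0=1.2834

Under the risk-neutral measure, an up-move has probability p* = (R−d)/(u−d) = 0.9452 and values discount at R = 1.29.
Terminal payoffs: V(2,0)=34.5100, V(2,1)=19.6180, V(2,2)=0.0000
Node (1,0) S=20.4000: V=(p*·19.6180+(1−p*)·34.5100)/1.29=15.8403; Δ=(19.6180−34.5100)/(27.1320−12.2400)=-1.0000; B=V−Δ·S=36.2403
Node (1,1) S=45.2200: V=(p*·0.0000+(1−p*)·19.6180)/1.29=0.8333; Δ=(0.0000−19.6180)/(60.1426−27.1320)=-0.5943; B=V−Δ·S=27.7073
Node (0,0) S=34.0000: V=(p*·0.8333+(1−p*)·15.8403)/1.29=1.2834; Δ=(0.8333−15.8403)/(45.2200−20.4000)=-0.6046; B=V−Δ·S=21.8410
The time-0 hedge costs 1.2834, which is the no-arbitrage price.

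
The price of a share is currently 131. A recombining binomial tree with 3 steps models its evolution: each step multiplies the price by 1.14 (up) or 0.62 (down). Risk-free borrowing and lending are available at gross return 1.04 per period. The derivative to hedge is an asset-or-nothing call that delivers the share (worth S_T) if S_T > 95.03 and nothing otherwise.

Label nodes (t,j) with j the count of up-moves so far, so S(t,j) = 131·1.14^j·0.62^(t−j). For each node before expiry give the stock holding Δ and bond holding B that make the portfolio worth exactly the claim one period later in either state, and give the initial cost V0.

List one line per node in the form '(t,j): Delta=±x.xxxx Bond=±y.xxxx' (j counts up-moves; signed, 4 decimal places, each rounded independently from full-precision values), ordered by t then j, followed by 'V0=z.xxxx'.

(0,0): Delta=1.2289 Bond=-34.7563
(1,0): Delta=1.9410 Bond=-93.9811
(1,1): Delta=1.1367 Bond=-22.3764
(2,0): Delta=0.0000 Bond=0.0000
(2,1): Delta=2.1923 Bond=-121.0118
(2,2): Delta=1.0000 Bond=0.0000
V0=126.2294

The replicating-portfolio and risk-neutral prices coincide; use p* = (1.04−0.62)/(1.14−0.62) = 0.8077 for the latter.
Payoff layer (t=3): V(3,0)=0.0000, V(3,1)=0.0000, V(3,2)=105.5535, V(3,3)=194.0823
Node (2,0) S=50.3564: V=(p*·0.0000+(1−p*)·0.0000)/1.04=0.0000; Δ=(0.0000−0.0000)/(57.4063−31.2210)=0.0000; B=V−Δ·S=0.0000
Node (2,1) S=92.5908: V=(p*·105.5535+(1−p*)·0.0000)/1.04=81.9757; Δ=(105.5535−0.0000)/(105.5535−57.4063)=2.1923; B=V−Δ·S=-121.0118
Node (2,2) S=170.2476: V=(p*·194.0823+(1−p*)·105.5535)/1.04=170.2476; Δ=(194.0823−105.5535)/(194.0823−105.5535)=1.0000; B=V−Δ·S=0.0000
Node (1,0) S=81.2200: V=(p*·81.9757+(1−p*)·0.0000)/1.04=63.6646; Δ=(81.9757−0.0000)/(92.5908−50.3564)=1.9410; B=V−Δ·S=-93.9811
Node (1,1) S=149.3400: V=(p*·170.2476+(1−p*)·81.9757)/1.04=147.3772; Δ=(170.2476−81.9757)/(170.2476−92.5908)=1.1367; B=V−Δ·S=-22.3764
Node (0,0) S=131.0000: V=(p*·147.3772+(1−p*)·63.6646)/1.04=126.2294; Δ=(147.3772−63.6646)/(149.3400−81.2200)=1.2289; B=V−Δ·S=-34.7563
The time-0 hedge costs 126.2294, which is the no-arbitrage price.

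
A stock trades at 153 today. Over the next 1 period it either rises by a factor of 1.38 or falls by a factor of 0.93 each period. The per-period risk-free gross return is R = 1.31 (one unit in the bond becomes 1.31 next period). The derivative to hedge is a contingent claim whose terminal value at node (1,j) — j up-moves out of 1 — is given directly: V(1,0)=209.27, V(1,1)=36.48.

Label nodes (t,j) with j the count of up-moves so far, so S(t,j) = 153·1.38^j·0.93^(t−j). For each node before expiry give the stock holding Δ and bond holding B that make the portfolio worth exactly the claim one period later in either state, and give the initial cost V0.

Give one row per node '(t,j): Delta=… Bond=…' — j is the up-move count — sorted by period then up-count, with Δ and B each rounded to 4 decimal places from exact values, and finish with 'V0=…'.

(0,0): Delta=-2.5097 Bond=432.3430
V0=48.3652

Since d<R<u, set p* = (R−d)/(u−d) = 0.8444; price each node as the discounted p*-expectation of its children.
Payoff layer (t=1): V(1,0)=209.2700, V(1,1)=36.4800
  t=0,j=0: stock 153.0000 → up 211.1400 (V=36.4800), down 142.2900 (V=209.2700). Price 48.3652; hedge Δ=-2.5097, bond B=432.3430.
Each (Δ,B) replicates both successor values, so the strategy is self-financing and V0 is arbitrage-free.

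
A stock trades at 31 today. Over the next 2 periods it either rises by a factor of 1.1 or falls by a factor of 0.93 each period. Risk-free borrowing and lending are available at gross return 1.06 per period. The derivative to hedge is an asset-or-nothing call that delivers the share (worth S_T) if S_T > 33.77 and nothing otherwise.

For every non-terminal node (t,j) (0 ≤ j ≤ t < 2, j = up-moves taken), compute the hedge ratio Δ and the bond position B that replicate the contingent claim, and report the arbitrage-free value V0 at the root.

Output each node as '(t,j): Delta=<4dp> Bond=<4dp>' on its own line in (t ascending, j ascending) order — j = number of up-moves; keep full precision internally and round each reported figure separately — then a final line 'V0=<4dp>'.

Since d<R<u, set p* = (R−d)/(u−d) = 0.7647; price each node as the discounted p*-expectation of its children.
Payoff layer (t=2): V(2,0)=0.0000, V(2,1)=0.0000, V(2,2)=37.5100
Node (1,0) S=28.8300: V=(p*·0.0000+(1−p*)·0.0000)/1.06=0.0000; Δ=(0.0000−0.0000)/(31.7130−26.8119)=0.0000; B=V−Δ·S=0.0000
Node (1,1) S=34.1000: V=(p*·37.5100+(1−p*)·0.0000)/1.06=27.0605; Δ=(37.5100−0.0000)/(37.5100−31.7130)=6.4706; B=V−Δ·S=-193.5866
Node (0,0) S=31.0000: V=(p*·27.0605+(1−p*)·0.0000)/1.06=19.5220; Δ=(27.0605−0.0000)/(34.1000−28.8300)=5.1348; B=V−Δ·S=-139.6573
Each (Δ,B) replicates both successor values, so the strategy is self-financing and V0 is arbitrage-free.

(0,0): Delta=5.1348 Bond=-139.6573
(1,0): Delta=0.0000 Bond=0.0000
(1,1): Delta=6.4706 Bond=-193.5866
V0=19.5220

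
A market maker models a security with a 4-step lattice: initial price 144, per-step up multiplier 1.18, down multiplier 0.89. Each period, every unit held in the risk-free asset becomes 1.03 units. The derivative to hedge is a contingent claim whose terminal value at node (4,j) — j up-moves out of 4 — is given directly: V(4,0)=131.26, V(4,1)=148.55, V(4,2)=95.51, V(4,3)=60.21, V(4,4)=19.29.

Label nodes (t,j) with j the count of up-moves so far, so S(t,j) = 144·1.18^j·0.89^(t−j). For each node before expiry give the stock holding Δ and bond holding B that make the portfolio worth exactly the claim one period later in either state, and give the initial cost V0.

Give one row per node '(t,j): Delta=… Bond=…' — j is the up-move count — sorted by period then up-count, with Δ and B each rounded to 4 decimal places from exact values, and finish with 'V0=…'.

Since d<R<u, set p* = (R−d)/(u−d) = 0.4828; price each node as the discounted p*-expectation of its children.
Terminal values V(4,·): V(4,0)=131.2600, V(4,1)=148.5500, V(4,2)=95.5100, V(4,3)=60.2100, V(4,4)=19.2900
  t=3,j=0: stock 101.5155 → up 119.7883 (V=148.5500), down 90.3488 (V=131.2600). Price 135.5407; hedge Δ=0.5873, bond B=75.9200.
  t=3,j=1: stock 134.5936 → up 158.8205 (V=95.5100), down 119.7883 (V=148.5500). Price 119.3636; hedge Δ=-1.3589, bond B=302.2601.
  t=3,j=2: stock 178.4500 → up 210.5710 (V=60.2100), down 158.8205 (V=95.5100). Price 76.1831; hedge Δ=-0.6821, bond B=197.9073.
  t=3,j=3: stock 236.5966 → up 279.1840 (V=19.2900), down 210.5710 (V=60.2100). Price 39.2772; hedge Δ=-0.5964, bond B=180.3806.
  t=2,j=0: stock 114.0624 → up 134.5936 (V=119.3636), down 101.5155 (V=135.5407). Price 124.0107; hedge Δ=-0.4891, bond B=179.7938.
  t=2,j=1: stock 151.2288 → up 178.4500 (V=76.1831), down 134.5936 (V=119.3636). Price 95.6484; hedge Δ=-0.9846, bond B=244.5465.
  t=2,j=2: stock 200.5056 → up 236.5966 (V=39.2772), down 178.4500 (V=76.1831). Price 56.6665; hedge Δ=-0.6347, bond B=183.9283.
  t=1,j=0: stock 128.1600 → up 151.2288 (V=95.6484), down 114.0624 (V=124.0107). Price 107.1054; hedge Δ=-0.7631, bond B=204.9065.
  t=1,j=1: stock 169.9200 → up 200.5056 (V=56.6665), down 151.2288 (V=95.6484). Price 74.5918; hedge Δ=-0.7911, bond B=209.0122.
  t=0,j=0: stock 144.0000 → up 169.9200 (V=74.5918), down 128.1600 (V=107.1054). Price 88.7468; hedge Δ=-0.7786, bond B=200.8627.
Each (Δ,B) replicates both successor values, so the strategy is self-financing and V0 is arbitrage-free.

(0,0): Delta=-0.7786 Bond=200.8627
(1,0): Delta=-0.7631 Bond=204.9065
(1,1): Delta=-0.7911 Bond=209.0122
(2,0): Delta=-0.4891 Bond=179.7938
(2,1): Delta=-0.9846 Bond=244.5465
(2,2): Delta=-0.6347 Bond=183.9283
(3,0): Delta=0.5873 Bond=75.9200
(3,1): Delta=-1.3589 Bond=302.2601
(3,2): Delta=-0.6821 Bond=197.9073
(3,3): Delta=-0.5964 Bond=180.3806
V0=88.7468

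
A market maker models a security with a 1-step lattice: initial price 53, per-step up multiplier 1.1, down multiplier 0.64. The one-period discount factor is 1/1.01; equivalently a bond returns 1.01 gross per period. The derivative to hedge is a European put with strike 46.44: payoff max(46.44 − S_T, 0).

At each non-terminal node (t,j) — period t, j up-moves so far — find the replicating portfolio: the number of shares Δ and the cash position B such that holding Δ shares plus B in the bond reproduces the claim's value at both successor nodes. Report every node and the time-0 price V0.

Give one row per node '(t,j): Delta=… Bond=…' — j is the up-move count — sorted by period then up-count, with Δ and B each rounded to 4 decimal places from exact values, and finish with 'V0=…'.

(0,0): Delta=-0.5135 Bond=29.6427
V0=2.4253

Risk-neutral probability p* = (R−d)/(u−d) = (1.01−0.64)/(1.1−0.64) = 0.8043.
Terminal payoffs: V(1,0)=12.5200, V(1,1)=0.0000
  t=0,j=0: stock 53.0000 → up 58.3000 (V=0.0000), down 33.9200 (V=12.5200). Price 2.4253; hedge Δ=-0.5135, bond B=29.6427.
The time-0 hedge costs 2.4253, which is the no-arbitrage price.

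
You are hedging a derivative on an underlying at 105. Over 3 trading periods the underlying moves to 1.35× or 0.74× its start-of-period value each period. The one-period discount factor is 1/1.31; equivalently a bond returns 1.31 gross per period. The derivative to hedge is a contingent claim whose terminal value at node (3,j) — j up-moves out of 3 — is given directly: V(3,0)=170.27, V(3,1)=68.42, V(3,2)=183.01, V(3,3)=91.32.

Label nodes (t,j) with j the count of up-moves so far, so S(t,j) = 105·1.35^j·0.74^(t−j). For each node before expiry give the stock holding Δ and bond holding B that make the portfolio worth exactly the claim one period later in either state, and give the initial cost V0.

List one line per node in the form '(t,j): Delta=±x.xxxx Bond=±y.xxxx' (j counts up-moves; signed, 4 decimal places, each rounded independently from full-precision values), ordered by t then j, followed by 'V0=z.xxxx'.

Under the risk-neutral measure, an up-move has probability p* = (R−d)/(u−d) = 0.9344 and values discount at R = 1.31.
Payoff layer (t=3): V(3,0)=170.2700, V(3,1)=68.4200, V(3,2)=183.0100, V(3,3)=91.3200
  t=2,j=0: stock 57.4980 → up 77.6223 (V=68.4200), down 42.5485 (V=170.2700). Price 57.3272; hedge Δ=-2.9039, bond B=224.2945.
  t=2,j=1: stock 104.8950 → up 141.6082 (V=183.0100), down 77.6223 (V=68.4200). Price 133.9663; hedge Δ=1.7909, bond B=-53.8861.
  t=2,j=2: stock 191.3625 → up 258.3394 (V=91.3200), down 141.6082 (V=183.0100). Price 74.2996; hedge Δ=-0.7855, bond B=224.6111.
  t=1,j=0: stock 77.7000 → up 104.8950 (V=133.9663), down 57.4980 (V=57.3272). Price 98.4281; hedge Δ=1.6170, bond B=-27.2098.
  t=1,j=1: stock 141.7500 → up 191.3625 (V=74.2996), down 104.8950 (V=133.9663). Price 59.7039; hedge Δ=-0.6900, bond B=157.5183.
  t=0,j=0: stock 105.0000 → up 141.7500 (V=59.7039), down 77.7000 (V=98.4281). Price 47.5139; hedge Δ=-0.6046, bond B=110.9962.
The time-0 hedge costs 47.5139, which is the no-arbitrage price.

(0,0): Delta=-0.6046 Bond=110.9962
(1,0): Delta=1.6170 Bond=-27.2098
(1,1): Delta=-0.6900 Bond=157.5183
(2,0): Delta=-2.9039 Bond=224.2945
(2,1): Delta=1.7909 Bond=-53.8861
(2,2): Delta=-0.7855 Bond=224.6111
V0=47.5139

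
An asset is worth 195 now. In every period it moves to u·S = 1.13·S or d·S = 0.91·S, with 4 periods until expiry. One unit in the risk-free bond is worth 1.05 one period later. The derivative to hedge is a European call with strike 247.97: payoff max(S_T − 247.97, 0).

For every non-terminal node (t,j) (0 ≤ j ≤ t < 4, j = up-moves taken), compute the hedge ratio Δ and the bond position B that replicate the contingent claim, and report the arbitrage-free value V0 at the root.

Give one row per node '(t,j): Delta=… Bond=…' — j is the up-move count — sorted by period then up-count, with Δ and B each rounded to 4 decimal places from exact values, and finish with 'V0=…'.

Risk-neutral probability p* = (R−d)/(u−d) = (1.05−0.91)/(1.13−0.91) = 0.6364.
At expiry t=4: V(4,0)=0.0000, V(4,1)=0.0000, V(4,2)=0.0000, V(4,3)=8.0721, V(4,4)=69.9724
Node (3,0) S=146.9463: V=(p*·0.0000+(1−p*)·0.0000)/1.05=0.0000; Δ=(0.0000−0.0000)/(166.0494−133.7212)=0.0000; B=V−Δ·S=0.0000
Node (3,1) S=182.4718: V=(p*·0.0000+(1−p*)·0.0000)/1.05=0.0000; Δ=(0.0000−0.0000)/(206.1932−166.0494)=0.0000; B=V−Δ·S=0.0000
Node (3,2) S=226.5859: V=(p*·8.0721+(1−p*)·0.0000)/1.05=4.8922; Δ=(8.0721−0.0000)/(256.0421−206.1932)=0.1619; B=V−Δ·S=-31.7991
Node (3,3) S=281.3649: V=(p*·69.9724+(1−p*)·8.0721)/1.05=45.2030; Δ=(69.9724−8.0721)/(317.9424−256.0421)=1.0000; B=V−Δ·S=-236.1619
Node (2,0) S=161.4795: V=(p*·0.0000+(1−p*)·0.0000)/1.05=0.0000; Δ=(0.0000−0.0000)/(182.4718−146.9463)=0.0000; B=V−Δ·S=0.0000
Node (2,1) S=200.5185: V=(p*·4.8922+(1−p*)·0.0000)/1.05=2.9649; Δ=(4.8922−0.0000)/(226.5859−182.4718)=0.1109; B=V−Δ·S=-19.2722
Node (2,2) S=248.9955: V=(p*·45.2030+(1−p*)·4.8922)/1.05=29.0900; Δ=(45.2030−4.8922)/(281.3649−226.5859)=0.7359; B=V−Δ·S=-154.1411
Node (1,0) S=177.4500: V=(p*·2.9649+(1−p*)·0.0000)/1.05=1.7969; Δ=(2.9649−0.0000)/(200.5185−161.4795)=0.0759; B=V−Δ·S=-11.6801
Node (1,1) S=220.3500: V=(p*·29.0900+(1−p*)·2.9649)/1.05=18.6571; Δ=(29.0900−2.9649)/(248.9955−200.5185)=0.5389; B=V−Δ·S=-100.0932
Node (0,0) S=195.0000: V=(p*·18.6571+(1−p*)·1.7969)/1.05=11.9297; Δ=(18.6571−1.7969)/(220.3500−177.4500)=0.3930; B=V−Δ·S=-64.7076
The time-0 hedge costs 11.9297, which is the no-arbitrage price.

(0,0): Delta=0.3930 Bond=-64.7076
(1,0): Delta=0.0759 Bond=-11.6801
(1,1): Delta=0.5389 Bond=-100.0932
(2,0): Delta=0.0000 Bond=0.0000
(2,1): Delta=0.1109 Bond=-19.2722
(2,2): Delta=0.7359 Bond=-154.1411
(3,0): Delta=0.0000 Bond=0.0000
(3,1): Delta=0.0000 Bond=0.0000
(3,2): Delta=0.1619 Bond=-31.7991
(3,3): Delta=1.0000 Bond=-236.1619
V0=11.9297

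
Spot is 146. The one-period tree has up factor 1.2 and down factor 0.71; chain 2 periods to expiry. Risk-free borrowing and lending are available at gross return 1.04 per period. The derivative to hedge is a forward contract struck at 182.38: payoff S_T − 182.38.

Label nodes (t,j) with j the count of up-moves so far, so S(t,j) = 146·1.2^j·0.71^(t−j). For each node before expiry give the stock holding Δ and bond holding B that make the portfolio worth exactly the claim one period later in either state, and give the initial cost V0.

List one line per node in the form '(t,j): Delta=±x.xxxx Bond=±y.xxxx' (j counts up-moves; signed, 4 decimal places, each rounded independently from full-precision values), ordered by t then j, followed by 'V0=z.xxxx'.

(0,0): Delta=1.0000 Bond=-168.6206
(1,0): Delta=1.0000 Bond=-175.3654
(1,1): Delta=1.0000 Bond=-175.3654
V0=-22.6206

Since d<R<u, set p* = (R−d)/(u−d) = 0.6735; price each node as the discounted p*-expectation of its children.
Terminal values V(2,·): V(2,0)=-108.7814, V(2,1)=-57.9880, V(2,2)=27.8600
(1,0): S=103.6600. Δ = (V_up−V_dn)/(S_up−S_dn) = (-57.9880−-108.7814)/(124.3920−73.5986) = 1.0000. V = [p*·-57.9880 + (1−p*)·-108.7814]/1.04 = -71.7054. B = V − Δ·S = -175.3654.
(1,1): S=175.2000. Δ = (V_up−V_dn)/(S_up−S_dn) = (27.8600−-57.9880)/(210.2400−124.3920) = 1.0000. V = [p*·27.8600 + (1−p*)·-57.9880]/1.04 = -0.1654. B = V − Δ·S = -175.3654.
(0,0): S=146.0000. Δ = (V_up−V_dn)/(S_up−S_dn) = (-0.1654−-71.7054)/(175.2000−103.6600) = 1.0000. V = [p*·-0.1654 + (1−p*)·-71.7054]/1.04 = -22.6206. B = V − Δ·S = -168.6206.
The time-0 hedge costs -22.6206, which is the no-arbitrage price.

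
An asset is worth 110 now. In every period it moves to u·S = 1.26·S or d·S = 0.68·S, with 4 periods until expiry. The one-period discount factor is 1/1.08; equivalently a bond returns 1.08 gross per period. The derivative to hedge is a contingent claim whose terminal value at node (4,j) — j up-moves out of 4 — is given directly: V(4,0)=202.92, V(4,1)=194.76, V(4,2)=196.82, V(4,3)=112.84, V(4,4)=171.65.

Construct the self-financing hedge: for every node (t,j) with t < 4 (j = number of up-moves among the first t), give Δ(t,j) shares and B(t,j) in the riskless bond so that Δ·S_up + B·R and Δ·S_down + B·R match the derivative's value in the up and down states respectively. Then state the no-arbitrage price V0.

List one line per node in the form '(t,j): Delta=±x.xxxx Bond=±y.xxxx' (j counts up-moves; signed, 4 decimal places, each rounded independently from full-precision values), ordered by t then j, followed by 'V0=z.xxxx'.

No-arbitrage ⇒ martingale measure with p* = (R−d)/(u−d) = 0.6897.
Terminal payoffs: V(4,0)=202.9200, V(4,1)=194.7600, V(4,2)=196.8200, V(4,3)=112.8400, V(4,4)=171.6500
Node (3,0) S=34.5875: V=(p*·194.7600+(1−p*)·202.9200)/1.08=182.6782; Δ=(194.7600−202.9200)/(43.5803−23.5195)=-0.4068; B=V−Δ·S=196.7471
Node (3,1) S=64.0886: V=(p*·196.8200+(1−p*)·194.7600)/1.08=181.6488; Δ=(196.8200−194.7600)/(80.7517−43.5803)=0.0554; B=V−Δ·S=178.0971
Node (3,2) S=118.7525: V=(p*·112.8400+(1−p*)·196.8200)/1.08=128.6137; Δ=(112.8400−196.8200)/(149.6281−80.7517)=-1.2193; B=V−Δ·S=273.4068
Node (3,3) S=220.0414: V=(p*·171.6500+(1−p*)·112.8400)/1.08=142.0358; Δ=(171.6500−112.8400)/(277.2521−149.6281)=0.4608; B=V−Δ·S=40.6392
Node (2,0) S=50.8640: V=(p*·181.6488+(1−p*)·182.6782)/1.08=168.4891; Δ=(181.6488−182.6782)/(64.0886−34.5875)=-0.0349; B=V−Δ·S=170.2639
Node (2,1) S=94.2480: V=(p*·128.6137+(1−p*)·181.6488)/1.08=134.3267; Δ=(128.6137−181.6488)/(118.7525−64.0886)=-0.9702; B=V−Δ·S=225.7666
Node (2,2) S=174.6360: V=(p*·142.0358+(1−p*)·128.6137)/1.08=127.6577; Δ=(142.0358−128.6137)/(220.0414−118.7525)=0.1325; B=V−Δ·S=104.5161
Node (1,0) S=74.8000: V=(p*·134.3267+(1−p*)·168.4891)/1.08=134.1934; Δ=(134.3267−168.4891)/(94.2480−50.8640)=-0.7874; B=V−Δ·S=193.0941
Node (1,1) S=138.6000: V=(p*·127.6577+(1−p*)·134.3267)/1.08=120.1179; Δ=(127.6577−134.3267)/(174.6360−94.2480)=-0.0830; B=V−Δ·S=131.6163
Node (0,0) S=110.0000: V=(p*·120.1179+(1−p*)·134.1934)/1.08=115.2650; Δ=(120.1179−134.1934)/(138.6000−74.8000)=-0.2206; B=V−Δ·S=139.5330
Self-financing check: at every node Δ·S+B equals the discounted successor values.

(0,0): Delta=-0.2206 Bond=139.5330
(1,0): Delta=-0.7874 Bond=193.0941
(1,1): Delta=-0.0830 Bond=131.6163
(2,0): Delta=-0.0349 Bond=170.2639
(2,1): Delta=-0.9702 Bond=225.7666
(2,2): Delta=0.1325 Bond=104.5161
(3,0): Delta=-0.4068 Bond=196.7471
(3,1): Delta=0.0554 Bond=178.0971
(3,2): Delta=-1.2193 Bond=273.4068
(3,3): Delta=0.4608 Bond=40.6392
V0=115.2650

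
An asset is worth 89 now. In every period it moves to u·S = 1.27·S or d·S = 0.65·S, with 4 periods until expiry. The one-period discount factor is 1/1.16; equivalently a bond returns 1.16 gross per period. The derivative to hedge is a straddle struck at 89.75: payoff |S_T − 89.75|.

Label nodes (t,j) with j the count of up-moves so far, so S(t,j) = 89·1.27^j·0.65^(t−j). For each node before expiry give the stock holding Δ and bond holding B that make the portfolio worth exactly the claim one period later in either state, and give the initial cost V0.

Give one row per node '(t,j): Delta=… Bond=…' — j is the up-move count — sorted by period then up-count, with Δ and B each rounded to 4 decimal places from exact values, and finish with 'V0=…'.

No-arbitrage ⇒ martingale measure with p* = (R−d)/(u−d) = 0.8226.
At expiry t=4: V(4,0)=73.8629, V(4,1)=58.7091, V(4,2)=29.1009, V(4,3)=28.7490, V(4,4)=141.7787
  t=3,j=0: stock 24.4416 → up 31.0409 (V=58.7091), down 15.8871 (V=73.8629). Price 52.9291; hedge Δ=-1.0000, bond B=77.3707.
  t=3,j=1: stock 47.7552 → up 60.6491 (V=29.1009), down 31.0409 (V=58.7091). Price 29.6155; hedge Δ=-1.0000, bond B=77.3707.
  t=3,j=2: stock 93.3063 → up 118.4990 (V=28.7490), down 60.6491 (V=29.1009). Price 24.8374; hedge Δ=-0.0061, bond B=25.4051.
  t=3,j=3: stock 182.3061 → up 231.5287 (V=141.7787), down 118.4990 (V=28.7490). Price 104.9354; hedge Δ=1.0000, bond B=-77.3707.
  t=2,j=0: stock 37.6025 → up 47.7552 (V=29.6155), down 24.4416 (V=52.9291). Price 29.0964; hedge Δ=-1.0000, bond B=66.6989.
  t=2,j=1: stock 73.4695 → up 93.3063 (V=24.8374), down 47.7552 (V=29.6155). Price 22.1424; hedge Δ=-0.1049, bond B=29.8490.
  t=2,j=2: stock 143.5481 → up 182.3061 (V=104.9354), down 93.3063 (V=24.8374). Price 78.2107; hedge Δ=0.9000, bond B=-50.9795.
  t=1,j=0: stock 57.8500 → up 73.4695 (V=22.1424), down 37.6025 (V=29.0964). Price 20.1518; hedge Δ=-0.1939, bond B=31.3680.
  t=1,j=1: stock 113.0300 → up 143.5481 (V=78.2107), down 73.4695 (V=22.1424). Price 58.8475; hedge Δ=0.8001, bond B=-31.5853.
  t=0,j=0: stock 89.0000 → up 113.0300 (V=58.8475), down 57.8500 (V=20.1518). Price 44.8122; hedge Δ=0.7013, bond B=-17.6002.
The time-0 hedge costs 44.8122, which is the no-arbitrage price.

(0,0): Delta=0.7013 Bond=-17.6002
(1,0): Delta=-0.1939 Bond=31.3680
(1,1): Delta=0.8001 Bond=-31.5853
(2,0): Delta=-1.0000 Bond=66.6989
(2,1): Delta=-0.1049 Bond=29.8490
(2,2): Delta=0.9000 Bond=-50.9795
(3,0): Delta=-1.0000 Bond=77.3707
(3,1): Delta=-1.0000 Bond=77.3707
(3,2): Delta=-0.0061 Bond=25.4051
(3,3): Delta=1.0000 Bond=-77.3707
V0=44.8122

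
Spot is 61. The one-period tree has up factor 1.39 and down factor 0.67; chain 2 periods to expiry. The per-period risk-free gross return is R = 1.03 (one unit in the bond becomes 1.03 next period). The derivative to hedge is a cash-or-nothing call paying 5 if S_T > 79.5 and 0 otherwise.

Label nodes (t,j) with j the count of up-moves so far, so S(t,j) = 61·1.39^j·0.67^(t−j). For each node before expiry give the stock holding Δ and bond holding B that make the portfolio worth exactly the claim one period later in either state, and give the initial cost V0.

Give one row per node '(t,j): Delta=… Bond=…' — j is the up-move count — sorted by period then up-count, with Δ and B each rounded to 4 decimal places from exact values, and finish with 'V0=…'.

Under the risk-neutral measure, an up-move has probability p* = (R−d)/(u−d) = 0.5000 and values discount at R = 1.03.
Payoff layer (t=2): V(2,0)=0.0000, V(2,1)=0.0000, V(2,2)=5.0000
Node (1,0) S=40.8700: V=(p*·0.0000+(1−p*)·0.0000)/1.03=0.0000; Δ=(0.0000−0.0000)/(56.8093−27.3829)=0.0000; B=V−Δ·S=0.0000
Node (1,1) S=84.7900: V=(p*·5.0000+(1−p*)·0.0000)/1.03=2.4272; Δ=(5.0000−0.0000)/(117.8581−56.8093)=0.0819; B=V−Δ·S=-4.5173
Node (0,0) S=61.0000: V=(p*·2.4272+(1−p*)·0.0000)/1.03=1.1782; Δ=(2.4272−0.0000)/(84.7900−40.8700)=0.0553; B=V−Δ·S=-2.1928
Root portfolio cost Δ·61+B reproduces V0=1.1782.

(0,0): Delta=0.0553 Bond=-2.1928
(1,0): Delta=0.0000 Bond=0.0000
(1,1): Delta=0.0819 Bond=-4.5173
V0=1.1782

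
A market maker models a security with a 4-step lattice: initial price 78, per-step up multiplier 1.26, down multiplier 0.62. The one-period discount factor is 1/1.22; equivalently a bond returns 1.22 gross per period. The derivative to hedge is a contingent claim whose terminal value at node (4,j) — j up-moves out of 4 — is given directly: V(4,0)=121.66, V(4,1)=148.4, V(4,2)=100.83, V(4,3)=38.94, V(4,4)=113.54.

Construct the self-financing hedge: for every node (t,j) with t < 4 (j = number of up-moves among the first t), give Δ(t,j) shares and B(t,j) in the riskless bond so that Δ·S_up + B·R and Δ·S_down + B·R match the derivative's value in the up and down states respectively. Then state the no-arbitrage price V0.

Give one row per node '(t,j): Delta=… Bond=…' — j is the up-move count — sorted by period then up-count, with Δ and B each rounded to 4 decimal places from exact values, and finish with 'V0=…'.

(0,0): Delta=0.5599 Bond=0.5393
(1,0): Delta=-1.2995 Bond=90.5807
(1,1): Delta=0.6209 Bond=-5.3369
(2,0): Delta=-1.8336 Bond=126.5204
(2,1): Delta=-1.2820 Bond=109.4410
(2,2): Delta=0.6833 Bond=-14.2412
(3,0): Delta=2.2476 Bond=78.4882
(3,1): Delta=-1.9675 Bond=159.4127
(3,2): Delta=-1.2595 Bond=131.7918
(3,3): Delta=0.7471 Bond=-27.3186
V0=44.2114

The replicating-portfolio and risk-neutral prices coincide; use p* = (1.22−0.62)/(1.26−0.62) = 0.9375 for the latter.
Terminal payoffs: V(4,0)=121.6600, V(4,1)=148.4000, V(4,2)=100.8300, V(4,3)=38.9400, V(4,4)=113.5400
(3,0): S=18.5896. Δ = (V_up−V_dn)/(S_up−S_dn) = (148.4000−121.6600)/(23.4229−11.5255) = 2.2476. V = [p*·148.4000 + (1−p*)·121.6600]/1.22 = 120.2695. B = V − Δ·S = 78.4882.
(3,1): S=37.7788. Δ = (V_up−V_dn)/(S_up−S_dn) = (100.8300−148.4000)/(47.6013−23.4229) = -1.9675. V = [p*·100.8300 + (1−p*)·148.4000]/1.22 = 85.0845. B = V − Δ·S = 159.4127.
(3,2): S=76.7763. Δ = (V_up−V_dn)/(S_up−S_dn) = (38.9400−100.8300)/(96.7382−47.6013) = -1.2595. V = [p*·38.9400 + (1−p*)·100.8300]/1.22 = 35.0886. B = V − Δ·S = 131.7918.
(3,3): S=156.0293. Δ = (V_up−V_dn)/(S_up−S_dn) = (113.5400−38.9400)/(196.5970−96.7382) = 0.7471. V = [p*·113.5400 + (1−p*)·38.9400]/1.22 = 89.2439. B = V − Δ·S = -27.3186.
(2,0): S=29.9832. Δ = (V_up−V_dn)/(S_up−S_dn) = (85.0845−120.2695)/(37.7788−18.5896) = -1.8336. V = [p*·85.0845 + (1−p*)·120.2695]/1.22 = 71.5439. B = V − Δ·S = 126.5204.
(2,1): S=60.9336. Δ = (V_up−V_dn)/(S_up−S_dn) = (35.0886−85.0845)/(76.7763−37.7788) = -1.2820. V = [p*·35.0886 + (1−p*)·85.0845]/1.22 = 31.3224. B = V − Δ·S = 109.4410.
(2,2): S=123.8328. Δ = (V_up−V_dn)/(S_up−S_dn) = (89.2439−35.0886)/(156.0293−76.7763) = 0.6833. V = [p*·89.2439 + (1−p*)·35.0886]/1.22 = 70.3764. B = V − Δ·S = -14.2412.
(1,0): S=48.3600. Δ = (V_up−V_dn)/(S_up−S_dn) = (31.3224−71.5439)/(60.9336−29.9832) = -1.2995. V = [p*·31.3224 + (1−p*)·71.5439]/1.22 = 27.7347. B = V − Δ·S = 90.5807.
(1,1): S=98.2800. Δ = (V_up−V_dn)/(S_up−S_dn) = (70.3764−31.3224)/(123.8328−60.9336) = 0.6209. V = [p*·70.3764 + (1−p*)·31.3224]/1.22 = 55.6848. B = V − Δ·S = -5.3369.
(0,0): S=78.0000. Δ = (V_up−V_dn)/(S_up−S_dn) = (55.6848−27.7347)/(98.2800−48.3600) = 0.5599. V = [p*·55.6848 + (1−p*)·27.7347]/1.22 = 44.2114. B = V − Δ·S = 0.5393.
The time-0 hedge costs 44.2114, which is the no-arbitrage price.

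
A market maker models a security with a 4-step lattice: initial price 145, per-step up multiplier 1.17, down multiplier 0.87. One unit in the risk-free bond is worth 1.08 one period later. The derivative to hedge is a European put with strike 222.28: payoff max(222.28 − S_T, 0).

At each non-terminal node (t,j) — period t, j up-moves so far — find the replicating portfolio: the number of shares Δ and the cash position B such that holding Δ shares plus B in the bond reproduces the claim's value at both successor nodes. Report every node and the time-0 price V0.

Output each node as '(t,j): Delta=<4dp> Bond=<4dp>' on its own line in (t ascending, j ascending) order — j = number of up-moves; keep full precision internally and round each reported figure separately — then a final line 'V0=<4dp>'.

(0,0): Delta=-0.6906 Bond=127.2398
(1,0): Delta=-1.0000 Bond=176.4530
(1,1): Delta=-0.5920 Bond=120.6901
(2,0): Delta=-1.0000 Bond=190.5693
(2,1): Delta=-1.0000 Bond=190.5693
(2,2): Delta=-0.4619 Bond=104.5351
(3,0): Delta=-1.0000 Bond=205.8148
(3,1): Delta=-1.0000 Bond=205.8148
(3,2): Delta=-1.0000 Bond=205.8148
(3,3): Delta=-0.2905 Bond=73.0763
V0=27.1065

No-arbitrage ⇒ martingale measure with p* = (R−d)/(u−d) = 0.7000.
At expiry t=4: V(4,0)=139.2098, V(4,1)=110.5650, V(4,2)=72.0425, V(4,3)=20.2365, V(4,4)=0.0000
  t=3,j=0: stock 95.4829 → up 111.7150 (V=110.5650), down 83.0702 (V=139.2098). Price 110.3319; hedge Δ=-1.0000, bond B=205.8148.
  t=3,j=1: stock 128.4081 → up 150.2375 (V=72.0425), down 111.7150 (V=110.5650). Price 77.4067; hedge Δ=-1.0000, bond B=205.8148.
  t=3,j=2: stock 172.6867 → up 202.0435 (V=20.2365), down 150.2375 (V=72.0425). Price 33.1281; hedge Δ=-1.0000, bond B=205.8148.
  t=3,j=3: stock 232.2339 → up 271.7136 (V=0.0000), down 202.0435 (V=20.2365). Price 5.6213; hedge Δ=-0.2905, bond B=73.0763.
  t=2,j=0: stock 109.7505 → up 128.4081 (V=77.4067), down 95.4829 (V=110.3319). Price 80.8188; hedge Δ=-1.0000, bond B=190.5693.
  t=2,j=1: stock 147.5955 → up 172.6867 (V=33.1281), down 128.4081 (V=77.4067). Price 42.9738; hedge Δ=-1.0000, bond B=190.5693.
  t=2,j=2: stock 198.4905 → up 232.2339 (V=5.6213), down 172.6867 (V=33.1281). Price 12.8457; hedge Δ=-0.4619, bond B=104.5351.
  t=1,j=0: stock 126.1500 → up 147.5955 (V=42.9738), down 109.7505 (V=80.8188). Price 50.3030; hedge Δ=-1.0000, bond B=176.4530.
  t=1,j=1: stock 169.6500 → up 198.4905 (V=12.8457), down 147.5955 (V=42.9738). Price 20.2630; hedge Δ=-0.5920, bond B=120.6901.
  t=0,j=0: stock 145.0000 → up 169.6500 (V=20.2630), down 126.1500 (V=50.3030). Price 27.1065; hedge Δ=-0.6906, bond B=127.2398.
Root portfolio cost Δ·145+B reproduces V0=27.1065.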